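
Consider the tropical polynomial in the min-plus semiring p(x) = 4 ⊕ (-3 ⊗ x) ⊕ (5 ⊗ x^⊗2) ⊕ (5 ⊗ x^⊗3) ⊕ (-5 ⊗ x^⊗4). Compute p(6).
p(6) = 3

A tropical monomial a ⊗ x^⊗i evaluates to a + i · x. Evaluating each term at x = 6:
  Term 0 contributes 4 + 0 · 6 = 4
  Term 1 contributes -3 + 1 · 6 = 3
  Term 2 contributes 5 + 2 · 6 = 17
  Term 3 contributes 5 + 3 · 6 = 23
  Term 4 contributes -5 + 4 · 6 = 19
p(6) = ⊕ of these = min[4, 3, 17, 23, 19] = 3.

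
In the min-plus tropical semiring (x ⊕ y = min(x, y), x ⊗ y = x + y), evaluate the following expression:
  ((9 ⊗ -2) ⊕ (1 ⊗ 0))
((9 ⊗ -2) ⊕ (1 ⊗ 0)) = 1

Expand innermost to outermost. Recall ⊕ takes the minimum of its arguments and ⊗ takes their sum. Working out the expression ((9 ⊗ -2) ⊕ (1 ⊗ 0)) gives 1.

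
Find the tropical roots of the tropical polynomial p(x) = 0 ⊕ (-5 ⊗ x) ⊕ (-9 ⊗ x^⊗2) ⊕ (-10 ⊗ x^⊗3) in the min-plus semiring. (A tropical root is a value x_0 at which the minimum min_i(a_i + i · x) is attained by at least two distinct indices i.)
Roots: {1, 4, 5}

Each tropical root is a break point of the lower envelope of the lines y = a_i + i · x (there are 4 lines, with slopes 0, 1, ..., 3). Only the lines that attain the minimum somewhere contribute to roots; other lines are dominated. Here the surviving (envelope) indices are i = 3, i = 2, i = 1, i = 0.
Intersections between consecutive envelope lines give the roots: for adjacent envelope indices i < j the intersection is x = (a_i − a_j) / (j − i). Reading off the sorted break points: {1, 4, 5}.
Verification: at each break x_0, at least two indices attain the minimum of min_i(a_i + i · x_0).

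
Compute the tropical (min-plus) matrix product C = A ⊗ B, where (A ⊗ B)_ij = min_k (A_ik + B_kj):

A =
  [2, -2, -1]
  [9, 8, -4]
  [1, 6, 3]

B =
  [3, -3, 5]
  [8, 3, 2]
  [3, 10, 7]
A ⊗ B =
  [2, -1, 0]
  [-1, 6, 3]
  [4, -2, 6]

Apply the min-plus product entry-by-entry:
  C[0][0] = min over k of (A[0][0] + B[0][0] = 2 + 3 = 5, A[0][1] + B[1][0] = -2 + 8 = 6, A[0][2] + B[2][0] = -1 + 3 = 2) = 2 (attained at k = 2)
  C[0][1] = min over k of (A[0][0] + B[0][1] = 2 + -3 = -1, A[0][1] + B[1][1] = -2 + 3 = 1, A[0][2] + B[2][1] = -1 + 10 = 9) = -1 (attained at k = 0)
  C[0][2] = min over k of (A[0][0] + B[0][2] = 2 + 5 = 7, A[0][1] + B[1][2] = -2 + 2 = 0, A[0][2] + B[2][2] = -1 + 7 = 6) = 0 (attained at k = 1)
  C[1][0] = min over k of (A[1][0] + B[0][0] = 9 + 3 = 12, A[1][1] + B[1][0] = 8 + 8 = 16, A[1][2] + B[2][0] = -4 + 3 = -1) = -1 (attained at k = 2)
  C[1][1] = min over k of (A[1][0] + B[0][1] = 9 + -3 = 6, A[1][1] + B[1][1] = 8 + 3 = 11, A[1][2] + B[2][1] = -4 + 10 = 6) = 6 (attained at k = 0)
  C[1][2] = min over k of (A[1][0] + B[0][2] = 9 + 5 = 14, A[1][1] + B[1][2] = 8 + 2 = 10, A[1][2] + B[2][2] = -4 + 7 = 3) = 3 (attained at k = 2)
  C[2][0] = min over k of (A[2][0] + B[0][0] = 1 + 3 = 4, A[2][1] + B[1][0] = 6 + 8 = 14, A[2][2] + B[2][0] = 3 + 3 = 6) = 4 (attained at k = 0)
  C[2][1] = min over k of (A[2][0] + B[0][1] = 1 + -3 = -2, A[2][1] + B[1][1] = 6 + 3 = 9, A[2][2] + B[2][1] = 3 + 10 = 13) = -2 (attained at k = 0)
  C[2][2] = min over k of (A[2][0] + B[0][2] = 1 + 5 = 6, A[2][1] + B[1][2] = 6 + 2 = 8, A[2][2] + B[2][2] = 3 + 7 = 10) = 6 (attained at k = 0)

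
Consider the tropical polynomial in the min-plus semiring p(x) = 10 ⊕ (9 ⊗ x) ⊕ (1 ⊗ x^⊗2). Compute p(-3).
p(-3) = -5

A tropical monomial a ⊗ x^⊗i evaluates to a + i · x. Evaluating each term at x = -3:
  Term 0 contributes 10 + 0 · -3 = 10
  Term 1 contributes 9 + 1 · -3 = 6
  Term 2 contributes 1 + 2 · -3 = -5
p(-3) = ⊕ of these = min[10, 6, -5] = -5.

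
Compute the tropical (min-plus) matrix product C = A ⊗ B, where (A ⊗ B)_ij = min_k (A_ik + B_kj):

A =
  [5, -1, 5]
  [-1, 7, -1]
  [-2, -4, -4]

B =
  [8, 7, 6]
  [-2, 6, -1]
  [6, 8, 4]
A ⊗ B =
  [-3, 5, -2]
  [5, 6, 3]
  [-6, 2, -5]

Apply the min-plus product entry-by-entry:
  C[0][0] = min over k of (A[0][0] + B[0][0] = 5 + 8 = 13, A[0][1] + B[1][0] = -1 + -2 = -3, A[0][2] + B[2][0] = 5 + 6 = 11) = -3 (attained at k = 1)
  C[0][1] = min over k of (A[0][0] + B[0][1] = 5 + 7 = 12, A[0][1] + B[1][1] = -1 + 6 = 5, A[0][2] + B[2][1] = 5 + 8 = 13) = 5 (attained at k = 1)
  C[0][2] = min over k of (A[0][0] + B[0][2] = 5 + 6 = 11, A[0][1] + B[1][2] = -1 + -1 = -2, A[0][2] + B[2][2] = 5 + 4 = 9) = -2 (attained at k = 1)
  C[1][0] = min over k of (A[1][0] + B[0][0] = -1 + 8 = 7, A[1][1] + B[1][0] = 7 + -2 = 5, A[1][2] + B[2][0] = -1 + 6 = 5) = 5 (attained at k = 1)
  C[1][1] = min over k of (A[1][0] + B[0][1] = -1 + 7 = 6, A[1][1] + B[1][1] = 7 + 6 = 13, A[1][2] + B[2][1] = -1 + 8 = 7) = 6 (attained at k = 0)
  C[1][2] = min over k of (A[1][0] + B[0][2] = -1 + 6 = 5, A[1][1] + B[1][2] = 7 + -1 = 6, A[1][2] + B[2][2] = -1 + 4 = 3) = 3 (attained at k = 2)
  C[2][0] = min over k of (A[2][0] + B[0][0] = -2 + 8 = 6, A[2][1] + B[1][0] = -4 + -2 = -6, A[2][2] + B[2][0] = -4 + 6 = 2) = -6 (attained at k = 1)
  C[2][1] = min over k of (A[2][0] + B[0][1] = -2 + 7 = 5, A[2][1] + B[1][1] = -4 + 6 = 2, A[2][2] + B[2][1] = -4 + 8 = 4) = 2 (attained at k = 1)
  C[2][2] = min over k of (A[2][0] + B[0][2] = -2 + 6 = 4, A[2][1] + B[1][2] = -4 + -1 = -5, A[2][2] + B[2][2] = -4 + 4 = 0) = -5 (attained at k = 1)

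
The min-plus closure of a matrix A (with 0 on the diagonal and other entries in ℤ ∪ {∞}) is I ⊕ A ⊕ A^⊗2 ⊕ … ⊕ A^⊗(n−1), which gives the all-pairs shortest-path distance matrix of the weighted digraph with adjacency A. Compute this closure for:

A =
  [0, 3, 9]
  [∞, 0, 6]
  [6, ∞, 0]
Closure =
  [0, 3, 9]
  [12, 0, 6]
  [6, 9, 0]

This is the Floyd-Warshall all-pairs shortest-path computation. For each intermediate vertex k = 0, 1, …, 2, update dist[i][j] ← min(dist[i][j], dist[i][k] + dist[k][j]). The final matrix gives, for each (i, j), the minimum total weight of any directed path from i to j (possibly empty when i = j).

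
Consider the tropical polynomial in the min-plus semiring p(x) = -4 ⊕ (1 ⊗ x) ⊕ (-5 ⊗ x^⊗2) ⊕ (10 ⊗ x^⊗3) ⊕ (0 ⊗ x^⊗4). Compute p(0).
p(0) = -5

A tropical monomial a ⊗ x^⊗i evaluates to a + i · x. Evaluating each term at x = 0:
  Term 0 contributes -4 + 0 · 0 = -4
  Term 1 contributes 1 + 1 · 0 = 1
  Term 2 contributes -5 + 2 · 0 = -5
  Term 3 contributes 10 + 3 · 0 = 10
  Term 4 contributes 0 + 4 · 0 = 0
p(0) = ⊕ of these = min[-4, 1, -5, 10, 0] = -5.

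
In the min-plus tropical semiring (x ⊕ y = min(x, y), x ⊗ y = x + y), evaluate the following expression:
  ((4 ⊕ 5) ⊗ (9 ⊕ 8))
((4 ⊕ 5) ⊗ (9 ⊕ 8)) = 12

Expand innermost to outermost. Recall ⊕ takes the minimum of its arguments and ⊗ takes their sum. Working out the expression ((4 ⊕ 5) ⊗ (9 ⊕ 8)) gives 12.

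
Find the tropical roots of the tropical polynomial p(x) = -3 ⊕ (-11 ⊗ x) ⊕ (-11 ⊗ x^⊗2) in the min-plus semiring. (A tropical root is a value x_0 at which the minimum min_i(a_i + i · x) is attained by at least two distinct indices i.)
Roots: {0, 8}

Each tropical root is a break point of the lower envelope of the lines y = a_i + i · x (there are 3 lines, with slopes 0, 1, ..., 2). Only the lines that attain the minimum somewhere contribute to roots; other lines are dominated. Here the surviving (envelope) indices are i = 2, i = 1, i = 0.
Intersections between consecutive envelope lines give the roots: for adjacent envelope indices i < j the intersection is x = (a_i − a_j) / (j − i). Reading off the sorted break points: {0, 8}.
Verification: at each break x_0, at least two indices attain the minimum of min_i(a_i + i · x_0).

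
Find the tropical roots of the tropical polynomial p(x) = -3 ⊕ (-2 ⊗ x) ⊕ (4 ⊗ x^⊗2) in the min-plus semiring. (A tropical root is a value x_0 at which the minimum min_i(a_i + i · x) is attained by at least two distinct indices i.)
Roots: {-6, -1}

Each tropical root is a break point of the lower envelope of the lines y = a_i + i · x (there are 3 lines, with slopes 0, 1, ..., 2). Only the lines that attain the minimum somewhere contribute to roots; other lines are dominated. Here the surviving (envelope) indices are i = 2, i = 1, i = 0.
Intersections between consecutive envelope lines give the roots: for adjacent envelope indices i < j the intersection is x = (a_i − a_j) / (j − i). Reading off the sorted break points: {-6, -1}.
Verification: at each break x_0, at least two indices attain the minimum of min_i(a_i + i · x_0).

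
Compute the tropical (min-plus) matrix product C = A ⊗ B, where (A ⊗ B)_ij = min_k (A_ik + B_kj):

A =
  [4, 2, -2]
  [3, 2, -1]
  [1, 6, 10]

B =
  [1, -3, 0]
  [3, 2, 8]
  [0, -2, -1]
A ⊗ B =
  [-2, -4, -3]
  [-1, -3, -2]
  [2, -2, 1]

Apply the min-plus product entry-by-entry:
  C[0][0] = min over k of (A[0][0] + B[0][0] = 4 + 1 = 5, A[0][1] + B[1][0] = 2 + 3 = 5, A[0][2] + B[2][0] = -2 + 0 = -2) = -2 (attained at k = 2)
  C[0][1] = min over k of (A[0][0] + B[0][1] = 4 + -3 = 1, A[0][1] + B[1][1] = 2 + 2 = 4, A[0][2] + B[2][1] = -2 + -2 = -4) = -4 (attained at k = 2)
  C[0][2] = min over k of (A[0][0] + B[0][2] = 4 + 0 = 4, A[0][1] + B[1][2] = 2 + 8 = 10, A[0][2] + B[2][2] = -2 + -1 = -3) = -3 (attained at k = 2)
  C[1][0] = min over k of (A[1][0] + B[0][0] = 3 + 1 = 4, A[1][1] + B[1][0] = 2 + 3 = 5, A[1][2] + B[2][0] = -1 + 0 = -1) = -1 (attained at k = 2)
  C[1][1] = min over k of (A[1][0] + B[0][1] = 3 + -3 = 0, A[1][1] + B[1][1] = 2 + 2 = 4, A[1][2] + B[2][1] = -1 + -2 = -3) = -3 (attained at k = 2)
  C[1][2] = min over k of (A[1][0] + B[0][2] = 3 + 0 = 3, A[1][1] + B[1][2] = 2 + 8 = 10, A[1][2] + B[2][2] = -1 + -1 = -2) = -2 (attained at k = 2)
  C[2][0] = min over k of (A[2][0] + B[0][0] = 1 + 1 = 2, A[2][1] + B[1][0] = 6 + 3 = 9, A[2][2] + B[2][0] = 10 + 0 = 10) = 2 (attained at k = 0)
  C[2][1] = min over k of (A[2][0] + B[0][1] = 1 + -3 = -2, A[2][1] + B[1][1] = 6 + 2 = 8, A[2][2] + B[2][1] = 10 + -2 = 8) = -2 (attained at k = 0)
  C[2][2] = min over k of (A[2][0] + B[0][2] = 1 + 0 = 1, A[2][1] + B[1][2] = 6 + 8 = 14, A[2][2] + B[2][2] = 10 + -1 = 9) = 1 (attained at k = 0)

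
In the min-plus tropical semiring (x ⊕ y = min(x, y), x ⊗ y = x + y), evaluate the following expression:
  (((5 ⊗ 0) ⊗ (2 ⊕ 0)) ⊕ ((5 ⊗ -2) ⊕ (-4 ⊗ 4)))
(((5 ⊗ 0) ⊗ (2 ⊕ 0)) ⊕ ((5 ⊗ -2) ⊕ (-4 ⊗ 4))) = 0

Expand innermost to outermost. Recall ⊕ takes the minimum of its arguments and ⊗ takes their sum. Working out the expression (((5 ⊗ 0) ⊗ (2 ⊕ 0)) ⊕ ((5 ⊗ -2) ⊕ (-4 ⊗ 4))) gives 0.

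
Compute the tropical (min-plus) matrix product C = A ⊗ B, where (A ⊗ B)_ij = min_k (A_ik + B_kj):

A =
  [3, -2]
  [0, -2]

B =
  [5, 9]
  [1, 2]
A ⊗ B =
  [-1, 0]
  [-1, 0]

Apply the min-plus product entry-by-entry:
  C[0][0] = min over k of (A[0][0] + B[0][0] = 3 + 5 = 8, A[0][1] + B[1][0] = -2 + 1 = -1) = -1 (attained at k = 1)
  C[0][1] = min over k of (A[0][0] + B[0][1] = 3 + 9 = 12, A[0][1] + B[1][1] = -2 + 2 = 0) = 0 (attained at k = 1)
  C[1][0] = min over k of (A[1][0] + B[0][0] = 0 + 5 = 5, A[1][1] + B[1][0] = -2 + 1 = -1) = -1 (attained at k = 1)
  C[1][1] = min over k of (A[1][0] + B[0][1] = 0 + 9 = 9, A[1][1] + B[1][1] = -2 + 2 = 0) = 0 (attained at k = 1)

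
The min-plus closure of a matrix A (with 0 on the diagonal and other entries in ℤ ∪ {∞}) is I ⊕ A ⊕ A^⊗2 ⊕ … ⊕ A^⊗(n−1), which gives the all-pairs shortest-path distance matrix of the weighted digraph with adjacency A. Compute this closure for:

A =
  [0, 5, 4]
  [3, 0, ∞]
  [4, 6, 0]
Closure =
  [0, 5, 4]
  [3, 0, 7]
  [4, 6, 0]

This is the Floyd-Warshall all-pairs shortest-path computation. For each intermediate vertex k = 0, 1, …, 2, update dist[i][j] ← min(dist[i][j], dist[i][k] + dist[k][j]). The final matrix gives, for each (i, j), the minimum total weight of any directed path from i to j (possibly empty when i = j).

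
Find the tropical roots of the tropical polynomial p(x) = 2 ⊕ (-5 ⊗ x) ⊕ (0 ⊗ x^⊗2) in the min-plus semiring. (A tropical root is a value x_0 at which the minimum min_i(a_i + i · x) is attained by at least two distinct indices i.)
Roots: {-5, 7}

Each tropical root is a break point of the lower envelope of the lines y = a_i + i · x (there are 3 lines, with slopes 0, 1, ..., 2). Only the lines that attain the minimum somewhere contribute to roots; other lines are dominated. Here the surviving (envelope) indices are i = 2, i = 1, i = 0.
Intersections between consecutive envelope lines give the roots: for adjacent envelope indices i < j the intersection is x = (a_i − a_j) / (j − i). Reading off the sorted break points: {-5, 7}.
Verification: at each break x_0, at least two indices attain the minimum of min_i(a_i + i · x_0).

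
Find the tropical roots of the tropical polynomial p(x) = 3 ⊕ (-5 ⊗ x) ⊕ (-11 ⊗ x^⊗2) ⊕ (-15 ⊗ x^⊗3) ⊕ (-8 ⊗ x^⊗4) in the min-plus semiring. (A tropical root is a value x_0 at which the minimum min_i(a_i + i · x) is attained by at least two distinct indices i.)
Roots: {-7, 4, 6, 8}

Each tropical root is a break point of the lower envelope of the lines y = a_i + i · x (there are 5 lines, with slopes 0, 1, ..., 4). Only the lines that attain the minimum somewhere contribute to roots; other lines are dominated. Here the surviving (envelope) indices are i = 4, i = 3, i = 2, i = 1, i = 0.
Intersections between consecutive envelope lines give the roots: for adjacent envelope indices i < j the intersection is x = (a_i − a_j) / (j − i). Reading off the sorted break points: {-7, 4, 6, 8}.
Verification: at each break x_0, at least two indices attain the minimum of min_i(a_i + i · x_0).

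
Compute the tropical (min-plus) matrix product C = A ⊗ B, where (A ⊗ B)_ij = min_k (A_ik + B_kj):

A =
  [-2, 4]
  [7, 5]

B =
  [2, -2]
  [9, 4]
A ⊗ B =
  [0, -4]
  [9, 5]

Apply the min-plus product entry-by-entry:
  C[0][0] = min over k of (A[0][0] + B[0][0] = -2 + 2 = 0, A[0][1] + B[1][0] = 4 + 9 = 13) = 0 (attained at k = 0)
  C[0][1] = min over k of (A[0][0] + B[0][1] = -2 + -2 = -4, A[0][1] + B[1][1] = 4 + 4 = 8) = -4 (attained at k = 0)
  C[1][0] = min over k of (A[1][0] + B[0][0] = 7 + 2 = 9, A[1][1] + B[1][0] = 5 + 9 = 14) = 9 (attained at k = 0)
  C[1][1] = min over k of (A[1][0] + B[0][1] = 7 + -2 = 5, A[1][1] + B[1][1] = 5 + 4 = 9) = 5 (attained at k = 0)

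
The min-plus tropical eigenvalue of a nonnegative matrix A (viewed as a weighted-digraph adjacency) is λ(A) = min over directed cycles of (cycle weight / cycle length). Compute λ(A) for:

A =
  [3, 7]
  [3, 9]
λ(A) = 3

Enumerate directed cycles and compute their means (weight / length). Sample:
  cycle 0 → 0: weight = 3, length = 1, mean = 3/1 ≈ 3.000
  cycle 1 → 1: weight = 9, length = 1, mean = 9/1 ≈ 9.000
  cycle 0 → 1 → 0: weight = 10, length = 2, mean = 10/2 ≈ 5.000
  cycle 1 → 0 → 1: weight = 10, length = 2, mean = 10/2 ≈ 5.000
Minimum mean = 3.000, attained e.g. along the cycle 0 → 0 with weight 3 and length 1. So λ(A) = 3/1 = 3.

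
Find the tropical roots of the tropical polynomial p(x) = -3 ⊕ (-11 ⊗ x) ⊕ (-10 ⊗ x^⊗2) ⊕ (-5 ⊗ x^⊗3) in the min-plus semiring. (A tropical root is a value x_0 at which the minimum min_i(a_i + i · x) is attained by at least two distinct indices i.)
Roots: {-5, -1, 8}

Each tropical root is a break point of the lower envelope of the lines y = a_i + i · x (there are 4 lines, with slopes 0, 1, ..., 3). Only the lines that attain the minimum somewhere contribute to roots; other lines are dominated. Here the surviving (envelope) indices are i = 3, i = 2, i = 1, i = 0.
Intersections between consecutive envelope lines give the roots: for adjacent envelope indices i < j the intersection is x = (a_i − a_j) / (j − i). Reading off the sorted break points: {-5, -1, 8}.
Verification: at each break x_0, at least two indices attain the minimum of min_i(a_i + i · x_0).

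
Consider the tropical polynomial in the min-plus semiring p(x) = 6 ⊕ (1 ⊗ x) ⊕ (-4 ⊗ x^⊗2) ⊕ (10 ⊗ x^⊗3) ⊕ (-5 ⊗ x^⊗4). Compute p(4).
p(4) = 4

A tropical monomial a ⊗ x^⊗i evaluates to a + i · x. Evaluating each term at x = 4:
  Term 0 contributes 6 + 0 · 4 = 6
  Term 1 contributes 1 + 1 · 4 = 5
  Term 2 contributes -4 + 2 · 4 = 4
  Term 3 contributes 10 + 3 · 4 = 22
  Term 4 contributes -5 + 4 · 4 = 11
p(4) = ⊕ of these = min[6, 5, 4, 22, 11] = 4.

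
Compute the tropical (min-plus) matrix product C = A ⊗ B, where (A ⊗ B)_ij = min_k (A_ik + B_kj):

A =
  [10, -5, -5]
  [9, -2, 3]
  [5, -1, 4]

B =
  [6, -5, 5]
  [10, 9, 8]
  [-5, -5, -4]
A ⊗ B =
  [-10, -10, -9]
  [-2, -2, -1]
  [-1, -1, 0]

Apply the min-plus product entry-by-entry:
  C[0][0] = min over k of (A[0][0] + B[0][0] = 10 + 6 = 16, A[0][1] + B[1][0] = -5 + 10 = 5, A[0][2] + B[2][0] = -5 + -5 = -10) = -10 (attained at k = 2)
  C[0][1] = min over k of (A[0][0] + B[0][1] = 10 + -5 = 5, A[0][1] + B[1][1] = -5 + 9 = 4, A[0][2] + B[2][1] = -5 + -5 = -10) = -10 (attained at k = 2)
  C[0][2] = min over k of (A[0][0] + B[0][2] = 10 + 5 = 15, A[0][1] + B[1][2] = -5 + 8 = 3, A[0][2] + B[2][2] = -5 + -4 = -9) = -9 (attained at k = 2)
  C[1][0] = min over k of (A[1][0] + B[0][0] = 9 + 6 = 15, A[1][1] + B[1][0] = -2 + 10 = 8, A[1][2] + B[2][0] = 3 + -5 = -2) = -2 (attained at k = 2)
  C[1][1] = min over k of (A[1][0] + B[0][1] = 9 + -5 = 4, A[1][1] + B[1][1] = -2 + 9 = 7, A[1][2] + B[2][1] = 3 + -5 = -2) = -2 (attained at k = 2)
  C[1][2] = min over k of (A[1][0] + B[0][2] = 9 + 5 = 14, A[1][1] + B[1][2] = -2 + 8 = 6, A[1][2] + B[2][2] = 3 + -4 = -1) = -1 (attained at k = 2)
  C[2][0] = min over k of (A[2][0] + B[0][0] = 5 + 6 = 11, A[2][1] + B[1][0] = -1 + 10 = 9, A[2][2] + B[2][0] = 4 + -5 = -1) = -1 (attained at k = 2)
  C[2][1] = min over k of (A[2][0] + B[0][1] = 5 + -5 = 0, A[2][1] + B[1][1] = -1 + 9 = 8, A[2][2] + B[2][1] = 4 + -5 = -1) = -1 (attained at k = 2)
  C[2][2] = min over k of (A[2][0] + B[0][2] = 5 + 5 = 10, A[2][1] + B[1][2] = -1 + 8 = 7, A[2][2] + B[2][2] = 4 + -4 = 0) = 0 (attained at k = 2)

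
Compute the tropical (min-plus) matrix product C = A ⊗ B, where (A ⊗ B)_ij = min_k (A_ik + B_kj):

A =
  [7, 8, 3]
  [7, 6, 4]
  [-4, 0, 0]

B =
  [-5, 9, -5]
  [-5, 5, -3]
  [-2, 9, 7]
A ⊗ B =
  [1, 12, 2]
  [1, 11, 2]
  [-9, 5, -9]

Apply the min-plus product entry-by-entry:
  C[0][0] = min over k of (A[0][0] + B[0][0] = 7 + -5 = 2, A[0][1] + B[1][0] = 8 + -5 = 3, A[0][2] + B[2][0] = 3 + -2 = 1) = 1 (attained at k = 2)
  C[0][1] = min over k of (A[0][0] + B[0][1] = 7 + 9 = 16, A[0][1] + B[1][1] = 8 + 5 = 13, A[0][2] + B[2][1] = 3 + 9 = 12) = 12 (attained at k = 2)
  C[0][2] = min over k of (A[0][0] + B[0][2] = 7 + -5 = 2, A[0][1] + B[1][2] = 8 + -3 = 5, A[0][2] + B[2][2] = 3 + 7 = 10) = 2 (attained at k = 0)
  C[1][0] = min over k of (A[1][0] + B[0][0] = 7 + -5 = 2, A[1][1] + B[1][0] = 6 + -5 = 1, A[1][2] + B[2][0] = 4 + -2 = 2) = 1 (attained at k = 1)
  C[1][1] = min over k of (A[1][0] + B[0][1] = 7 + 9 = 16, A[1][1] + B[1][1] = 6 + 5 = 11, A[1][2] + B[2][1] = 4 + 9 = 13) = 11 (attained at k = 1)
  C[1][2] = min over k of (A[1][0] + B[0][2] = 7 + -5 = 2, A[1][1] + B[1][2] = 6 + -3 = 3, A[1][2] + B[2][2] = 4 + 7 = 11) = 2 (attained at k = 0)
  C[2][0] = min over k of (A[2][0] + B[0][0] = -4 + -5 = -9, A[2][1] + B[1][0] = 0 + -5 = -5, A[2][2] + B[2][0] = 0 + -2 = -2) = -9 (attained at k = 0)
  C[2][1] = min over k of (A[2][0] + B[0][1] = -4 + 9 = 5, A[2][1] + B[1][1] = 0 + 5 = 5, A[2][2] + B[2][1] = 0 + 9 = 9) = 5 (attained at k = 0)
  C[2][2] = min over k of (A[2][0] + B[0][2] = -4 + -5 = -9, A[2][1] + B[1][2] = 0 + -3 = -3, A[2][2] + B[2][2] = 0 + 7 = 7) = -9 (attained at k = 0)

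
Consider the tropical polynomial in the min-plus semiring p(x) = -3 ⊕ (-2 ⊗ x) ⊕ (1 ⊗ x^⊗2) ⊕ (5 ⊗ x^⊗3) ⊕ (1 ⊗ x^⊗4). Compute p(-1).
p(-1) = -3

A tropical monomial a ⊗ x^⊗i evaluates to a + i · x. Evaluating each term at x = -1:
  Term 0 contributes -3 + 0 · -1 = -3
  Term 1 contributes -2 + 1 · -1 = -3
  Term 2 contributes 1 + 2 · -1 = -1
  Term 3 contributes 5 + 3 · -1 = 2
  Term 4 contributes 1 + 4 · -1 = -3
p(-1) = ⊕ of these = min[-3, -3, -1, 2, -3] = -3.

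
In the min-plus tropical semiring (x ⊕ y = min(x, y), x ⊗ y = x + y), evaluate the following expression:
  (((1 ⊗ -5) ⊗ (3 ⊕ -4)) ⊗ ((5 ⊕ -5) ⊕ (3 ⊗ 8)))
(((1 ⊗ -5) ⊗ (3 ⊕ -4)) ⊗ ((5 ⊕ -5) ⊕ (3 ⊗ 8))) = -13

Expand innermost to outermost. Recall ⊕ takes the minimum of its arguments and ⊗ takes their sum. Working out the expression (((1 ⊗ -5) ⊗ (3 ⊕ -4)) ⊗ ((5 ⊕ -5) ⊕ (3 ⊗ 8))) gives -13.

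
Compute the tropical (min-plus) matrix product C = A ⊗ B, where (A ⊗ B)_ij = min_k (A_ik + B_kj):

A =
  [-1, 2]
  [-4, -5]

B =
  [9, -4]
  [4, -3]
A ⊗ B =
  [6, -5]
  [-1, -8]

Apply the min-plus product entry-by-entry:
  C[0][0] = min over k of (A[0][0] + B[0][0] = -1 + 9 = 8, A[0][1] + B[1][0] = 2 + 4 = 6) = 6 (attained at k = 1)
  C[0][1] = min over k of (A[0][0] + B[0][1] = -1 + -4 = -5, A[0][1] + B[1][1] = 2 + -3 = -1) = -5 (attained at k = 0)
  C[1][0] = min over k of (A[1][0] + B[0][0] = -4 + 9 = 5, A[1][1] + B[1][0] = -5 + 4 = -1) = -1 (attained at k = 1)
  C[1][1] = min over k of (A[1][0] + B[0][1] = -4 + -4 = -8, A[1][1] + B[1][1] = -5 + -3 = -8) = -8 (attained at k = 0)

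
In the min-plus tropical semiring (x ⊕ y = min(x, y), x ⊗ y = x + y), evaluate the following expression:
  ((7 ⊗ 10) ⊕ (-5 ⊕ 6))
((7 ⊗ 10) ⊕ (-5 ⊕ 6)) = -5

Expand innermost to outermost. Recall ⊕ takes the minimum of its arguments and ⊗ takes their sum. Working out the expression ((7 ⊗ 10) ⊕ (-5 ⊕ 6)) gives -5.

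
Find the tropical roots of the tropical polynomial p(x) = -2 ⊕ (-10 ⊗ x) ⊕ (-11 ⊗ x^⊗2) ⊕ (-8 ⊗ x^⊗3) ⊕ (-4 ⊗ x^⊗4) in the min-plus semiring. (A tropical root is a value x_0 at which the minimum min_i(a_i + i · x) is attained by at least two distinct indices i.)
Roots: {-4, -3, 1, 8}

Each tropical root is a break point of the lower envelope of the lines y = a_i + i · x (there are 5 lines, with slopes 0, 1, ..., 4). Only the lines that attain the minimum somewhere contribute to roots; other lines are dominated. Here the surviving (envelope) indices are i = 4, i = 3, i = 2, i = 1, i = 0.
Intersections between consecutive envelope lines give the roots: for adjacent envelope indices i < j the intersection is x = (a_i − a_j) / (j − i). Reading off the sorted break points: {-4, -3, 1, 8}.
Verification: at each break x_0, at least two indices attain the minimum of min_i(a_i + i · x_0).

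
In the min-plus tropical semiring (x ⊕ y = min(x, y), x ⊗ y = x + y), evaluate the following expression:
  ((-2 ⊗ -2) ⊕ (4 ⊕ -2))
((-2 ⊗ -2) ⊕ (4 ⊕ -2)) = -4

Expand innermost to outermost. Recall ⊕ takes the minimum of its arguments and ⊗ takes their sum. Working out the expression ((-2 ⊗ -2) ⊕ (4 ⊕ -2)) gives -4.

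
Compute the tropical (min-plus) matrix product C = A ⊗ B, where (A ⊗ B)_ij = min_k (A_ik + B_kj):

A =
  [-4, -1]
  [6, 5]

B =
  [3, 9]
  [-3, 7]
A ⊗ B =
  [-4, 5]
  [2, 12]

Apply the min-plus product entry-by-entry:
  C[0][0] = min over k of (A[0][0] + B[0][0] = -4 + 3 = -1, A[0][1] + B[1][0] = -1 + -3 = -4) = -4 (attained at k = 1)
  C[0][1] = min over k of (A[0][0] + B[0][1] = -4 + 9 = 5, A[0][1] + B[1][1] = -1 + 7 = 6) = 5 (attained at k = 0)
  C[1][0] = min over k of (A[1][0] + B[0][0] = 6 + 3 = 9, A[1][1] + B[1][0] = 5 + -3 = 2) = 2 (attained at k = 1)
  C[1][1] = min over k of (A[1][0] + B[0][1] = 6 + 9 = 15, A[1][1] + B[1][1] = 5 + 7 = 12) = 12 (attained at k = 1)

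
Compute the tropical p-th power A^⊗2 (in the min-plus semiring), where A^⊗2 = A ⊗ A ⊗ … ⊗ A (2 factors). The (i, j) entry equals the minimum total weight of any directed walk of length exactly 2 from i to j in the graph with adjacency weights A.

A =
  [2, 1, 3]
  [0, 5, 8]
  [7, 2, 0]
A^⊗2 =
  [1, 3, 3]
  [2, 1, 3]
  [2, 2, 0]

Each entry (A^⊗2)_ij equals the minimum over all length-2 walks i = v_0 → v_1 → … → v_2 = j of Σ_t A[v_t][v_{t+1}]. For example, for (i, j) = (0, 2) we minimise over 3 possible intermediate vertex sequences; the minimum is 3, attained along the walk 0 → 2 → 2.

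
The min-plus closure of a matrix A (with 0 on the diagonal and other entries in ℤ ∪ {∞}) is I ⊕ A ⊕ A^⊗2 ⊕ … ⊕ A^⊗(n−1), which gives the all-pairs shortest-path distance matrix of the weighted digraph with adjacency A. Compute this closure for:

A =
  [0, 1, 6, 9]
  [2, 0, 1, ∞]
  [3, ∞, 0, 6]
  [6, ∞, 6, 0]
Closure =
  [0, 1, 2, 8]
  [2, 0, 1, 7]
  [3, 4, 0, 6]
  [6, 7, 6, 0]

This is the Floyd-Warshall all-pairs shortest-path computation. For each intermediate vertex k = 0, 1, …, 3, update dist[i][j] ← min(dist[i][j], dist[i][k] + dist[k][j]). The final matrix gives, for each (i, j), the minimum total weight of any directed path from i to j (possibly empty when i = j).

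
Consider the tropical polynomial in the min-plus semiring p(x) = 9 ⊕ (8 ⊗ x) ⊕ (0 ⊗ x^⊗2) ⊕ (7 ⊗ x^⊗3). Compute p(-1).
p(-1) = -2

A tropical monomial a ⊗ x^⊗i evaluates to a + i · x. Evaluating each term at x = -1:
  Term 0 contributes 9 + 0 · -1 = 9
  Term 1 contributes 8 + 1 · -1 = 7
  Term 2 contributes 0 + 2 · -1 = -2
  Term 3 contributes 7 + 3 · -1 = 4
p(-1) = ⊕ of these = min[9, 7, -2, 4] = -2.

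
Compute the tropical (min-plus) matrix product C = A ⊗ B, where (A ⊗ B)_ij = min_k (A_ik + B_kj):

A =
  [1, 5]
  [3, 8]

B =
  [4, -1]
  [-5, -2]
A ⊗ B =
  [0, 0]
  [3, 2]

Apply the min-plus product entry-by-entry:
  C[0][0] = min over k of (A[0][0] + B[0][0] = 1 + 4 = 5, A[0][1] + B[1][0] = 5 + -5 = 0) = 0 (attained at k = 1)
  C[0][1] = min over k of (A[0][0] + B[0][1] = 1 + -1 = 0, A[0][1] + B[1][1] = 5 + -2 = 3) = 0 (attained at k = 0)
  C[1][0] = min over k of (A[1][0] + B[0][0] = 3 + 4 = 7, A[1][1] + B[1][0] = 8 + -5 = 3) = 3 (attained at k = 1)
  C[1][1] = min over k of (A[1][0] + B[0][1] = 3 + -1 = 2, A[1][1] + B[1][1] = 8 + -2 = 6) = 2 (attained at k = 0)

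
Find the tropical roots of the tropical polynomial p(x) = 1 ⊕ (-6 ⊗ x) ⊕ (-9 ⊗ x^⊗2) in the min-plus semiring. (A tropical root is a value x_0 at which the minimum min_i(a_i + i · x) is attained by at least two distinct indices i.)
Roots: {3, 7}

Each tropical root is a break point of the lower envelope of the lines y = a_i + i · x (there are 3 lines, with slopes 0, 1, ..., 2). Only the lines that attain the minimum somewhere contribute to roots; other lines are dominated. Here the surviving (envelope) indices are i = 2, i = 1, i = 0.
Intersections between consecutive envelope lines give the roots: for adjacent envelope indices i < j the intersection is x = (a_i − a_j) / (j − i). Reading off the sorted break points: {3, 7}.
Verification: at each break x_0, at least two indices attain the minimum of min_i(a_i + i · x_0).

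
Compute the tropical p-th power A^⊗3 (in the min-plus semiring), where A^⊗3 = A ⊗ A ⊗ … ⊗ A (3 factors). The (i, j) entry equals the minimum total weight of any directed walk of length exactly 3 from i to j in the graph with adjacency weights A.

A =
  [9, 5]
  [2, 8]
A^⊗3 =
  [15, 12]
  [9, 15]

Each entry (A^⊗3)_ij equals the minimum over all length-3 walks i = v_0 → v_1 → … → v_3 = j of Σ_t A[v_t][v_{t+1}]. For example, for (i, j) = (0, 1) we minimise over 4 possible intermediate vertex sequences; the minimum is 12, attained along the walk 0 → 1 → 0 → 1.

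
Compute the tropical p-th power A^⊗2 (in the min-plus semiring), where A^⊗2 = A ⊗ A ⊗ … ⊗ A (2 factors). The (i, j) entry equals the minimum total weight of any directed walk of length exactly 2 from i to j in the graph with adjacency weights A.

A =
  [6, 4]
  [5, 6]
A^⊗2 =
  [9, 10]
  [11, 9]

Each entry (A^⊗2)_ij equals the minimum over all length-2 walks i = v_0 → v_1 → … → v_2 = j of Σ_t A[v_t][v_{t+1}]. For example, for (i, j) = (0, 1) we minimise over 2 possible intermediate vertex sequences; the minimum is 10, attained along the walk 0 → 0 → 1.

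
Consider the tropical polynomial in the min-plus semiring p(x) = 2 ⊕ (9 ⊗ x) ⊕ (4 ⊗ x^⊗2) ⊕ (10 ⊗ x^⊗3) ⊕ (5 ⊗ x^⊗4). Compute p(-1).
p(-1) = 1

A tropical monomial a ⊗ x^⊗i evaluates to a + i · x. Evaluating each term at x = -1:
  Term 0 contributes 2 + 0 · -1 = 2
  Term 1 contributes 9 + 1 · -1 = 8
  Term 2 contributes 4 + 2 · -1 = 2
  Term 3 contributes 10 + 3 · -1 = 7
  Term 4 contributes 5 + 4 · -1 = 1
p(-1) = ⊕ of these = min[2, 8, 2, 7, 1] = 1.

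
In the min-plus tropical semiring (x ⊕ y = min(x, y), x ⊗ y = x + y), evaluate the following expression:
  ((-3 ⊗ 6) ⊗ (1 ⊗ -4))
((-3 ⊗ 6) ⊗ (1 ⊗ -4)) = 0

Expand innermost to outermost. Recall ⊕ takes the minimum of its arguments and ⊗ takes their sum. Working out the expression ((-3 ⊗ 6) ⊗ (1 ⊗ -4)) gives 0.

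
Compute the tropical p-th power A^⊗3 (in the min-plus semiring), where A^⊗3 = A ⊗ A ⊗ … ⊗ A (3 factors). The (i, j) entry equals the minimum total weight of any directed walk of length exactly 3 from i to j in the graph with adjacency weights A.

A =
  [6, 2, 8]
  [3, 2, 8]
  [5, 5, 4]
A^⊗3 =
  [7, 6, 12]
  [7, 6, 12]
  [10, 9, 12]

Each entry (A^⊗3)_ij equals the minimum over all length-3 walks i = v_0 → v_1 → … → v_3 = j of Σ_t A[v_t][v_{t+1}]. For example, for (i, j) = (0, 2) we minimise over 9 possible intermediate vertex sequences; the minimum is 12, attained along the walk 0 → 1 → 1 → 2.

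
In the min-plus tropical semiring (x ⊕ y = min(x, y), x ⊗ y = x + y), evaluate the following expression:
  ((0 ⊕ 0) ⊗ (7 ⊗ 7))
((0 ⊕ 0) ⊗ (7 ⊗ 7)) = 14

Expand innermost to outermost. Recall ⊕ takes the minimum of its arguments and ⊗ takes their sum. Working out the expression ((0 ⊕ 0) ⊗ (7 ⊗ 7)) gives 14.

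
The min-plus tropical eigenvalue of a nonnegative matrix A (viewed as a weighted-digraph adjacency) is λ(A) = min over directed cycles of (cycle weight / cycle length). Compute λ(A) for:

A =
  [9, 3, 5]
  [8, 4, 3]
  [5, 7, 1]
λ(A) = 1

Enumerate directed cycles and compute their means (weight / length). Sample:
  cycle 0 → 0: weight = 9, length = 1, mean = 9/1 ≈ 9.000
  cycle 1 → 1: weight = 4, length = 1, mean = 4/1 ≈ 4.000
  cycle 2 → 2: weight = 1, length = 1, mean = 1/1 ≈ 1.000
  cycle 0 → 1 → 0: weight = 11, length = 2, mean = 11/2 ≈ 5.500
  cycle 0 → 2 → 0: weight = 10, length = 2, mean = 10/2 ≈ 5.000
  cycle 1 → 0 → 1: weight = 11, length = 2, mean = 11/2 ≈ 5.500
Minimum mean = 1.000, attained e.g. along the cycle 2 → 2 with weight 1 and length 1. So λ(A) = 1/1 = 1.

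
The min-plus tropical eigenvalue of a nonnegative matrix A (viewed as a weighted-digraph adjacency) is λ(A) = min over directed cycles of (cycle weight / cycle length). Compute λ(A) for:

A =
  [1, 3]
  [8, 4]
λ(A) = 1

Enumerate directed cycles and compute their means (weight / length). Sample:
  cycle 0 → 0: weight = 1, length = 1, mean = 1/1 ≈ 1.000
  cycle 1 → 1: weight = 4, length = 1, mean = 4/1 ≈ 4.000
  cycle 0 → 1 → 0: weight = 11, length = 2, mean = 11/2 ≈ 5.500
  cycle 1 → 0 → 1: weight = 11, length = 2, mean = 11/2 ≈ 5.500
Minimum mean = 1.000, attained e.g. along the cycle 0 → 0 with weight 1 and length 1. So λ(A) = 1/1 = 1.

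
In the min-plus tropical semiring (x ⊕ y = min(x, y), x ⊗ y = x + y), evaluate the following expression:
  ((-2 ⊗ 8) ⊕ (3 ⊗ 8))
((-2 ⊗ 8) ⊕ (3 ⊗ 8)) = 6

Expand innermost to outermost. Recall ⊕ takes the minimum of its arguments and ⊗ takes their sum. Working out the expression ((-2 ⊗ 8) ⊕ (3 ⊗ 8)) gives 6.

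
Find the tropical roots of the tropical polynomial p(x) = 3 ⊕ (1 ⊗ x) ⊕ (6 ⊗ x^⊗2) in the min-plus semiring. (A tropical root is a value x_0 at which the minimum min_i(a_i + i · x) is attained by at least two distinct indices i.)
Roots: {-5, 2}

Each tropical root is a break point of the lower envelope of the lines y = a_i + i · x (there are 3 lines, with slopes 0, 1, ..., 2). Only the lines that attain the minimum somewhere contribute to roots; other lines are dominated. Here the surviving (envelope) indices are i = 2, i = 1, i = 0.
Intersections between consecutive envelope lines give the roots: for adjacent envelope indices i < j the intersection is x = (a_i − a_j) / (j − i). Reading off the sorted break points: {-5, 2}.
Verification: at each break x_0, at least two indices attain the minimum of min_i(a_i + i · x_0).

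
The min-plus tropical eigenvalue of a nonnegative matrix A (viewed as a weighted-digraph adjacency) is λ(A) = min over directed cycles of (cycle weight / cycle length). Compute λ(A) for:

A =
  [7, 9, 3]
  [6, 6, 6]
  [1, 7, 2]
λ(A) = 2

Enumerate directed cycles and compute their means (weight / length). Sample:
  cycle 0 → 0: weight = 7, length = 1, mean = 7/1 ≈ 7.000
  cycle 1 → 1: weight = 6, length = 1, mean = 6/1 ≈ 6.000
  cycle 2 → 2: weight = 2, length = 1, mean = 2/1 ≈ 2.000
  cycle 0 → 1 → 0: weight = 15, length = 2, mean = 15/2 ≈ 7.500
  cycle 0 → 2 → 0: weight = 4, length = 2, mean = 4/2 ≈ 2.000
  cycle 1 → 0 → 1: weight = 15, length = 2, mean = 15/2 ≈ 7.500
Minimum mean = 2.000, attained e.g. along the cycle 2 → 2 with weight 2 and length 1. So λ(A) = 2/1 = 2.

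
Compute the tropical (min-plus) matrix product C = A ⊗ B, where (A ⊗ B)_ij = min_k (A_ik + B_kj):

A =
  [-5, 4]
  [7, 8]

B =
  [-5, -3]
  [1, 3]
A ⊗ B =
  [-10, -8]
  [2, 4]

Apply the min-plus product entry-by-entry:
  C[0][0] = min over k of (A[0][0] + B[0][0] = -5 + -5 = -10, A[0][1] + B[1][0] = 4 + 1 = 5) = -10 (attained at k = 0)
  C[0][1] = min over k of (A[0][0] + B[0][1] = -5 + -3 = -8, A[0][1] + B[1][1] = 4 + 3 = 7) = -8 (attained at k = 0)
  C[1][0] = min over k of (A[1][0] + B[0][0] = 7 + -5 = 2, A[1][1] + B[1][0] = 8 + 1 = 9) = 2 (attained at k = 0)
  C[1][1] = min over k of (A[1][0] + B[0][1] = 7 + -3 = 4, A[1][1] + B[1][1] = 8 + 3 = 11) = 4 (attained at k = 0)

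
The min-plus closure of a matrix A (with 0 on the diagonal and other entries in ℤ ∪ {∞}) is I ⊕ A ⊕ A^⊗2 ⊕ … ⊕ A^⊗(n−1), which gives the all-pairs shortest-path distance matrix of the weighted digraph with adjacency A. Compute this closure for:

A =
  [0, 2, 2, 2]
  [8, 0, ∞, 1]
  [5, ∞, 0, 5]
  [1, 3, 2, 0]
Closure =
  [0, 2, 2, 2]
  [2, 0, 3, 1]
  [5, 7, 0, 5]
  [1, 3, 2, 0]

This is the Floyd-Warshall all-pairs shortest-path computation. For each intermediate vertex k = 0, 1, …, 3, update dist[i][j] ← min(dist[i][j], dist[i][k] + dist[k][j]). The final matrix gives, for each (i, j), the minimum total weight of any directed path from i to j (possibly empty when i = j).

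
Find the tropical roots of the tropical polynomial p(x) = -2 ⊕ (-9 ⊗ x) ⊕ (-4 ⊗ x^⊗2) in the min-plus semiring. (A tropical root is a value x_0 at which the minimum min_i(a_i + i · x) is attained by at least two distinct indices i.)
Roots: {-5, 7}

Each tropical root is a break point of the lower envelope of the lines y = a_i + i · x (there are 3 lines, with slopes 0, 1, ..., 2). Only the lines that attain the minimum somewhere contribute to roots; other lines are dominated. Here the surviving (envelope) indices are i = 2, i = 1, i = 0.
Intersections between consecutive envelope lines give the roots: for adjacent envelope indices i < j the intersection is x = (a_i − a_j) / (j − i). Reading off the sorted break points: {-5, 7}.
Verification: at each break x_0, at least two indices attain the minimum of min_i(a_i + i · x_0).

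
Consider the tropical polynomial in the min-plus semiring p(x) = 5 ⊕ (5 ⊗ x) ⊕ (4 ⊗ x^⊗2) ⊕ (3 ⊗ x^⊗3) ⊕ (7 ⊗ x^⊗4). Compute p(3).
p(3) = 5

A tropical monomial a ⊗ x^⊗i evaluates to a + i · x. Evaluating each term at x = 3:
  Term 0 contributes 5 + 0 · 3 = 5
  Term 1 contributes 5 + 1 · 3 = 8
  Term 2 contributes 4 + 2 · 3 = 10
  Term 3 contributes 3 + 3 · 3 = 12
  Term 4 contributes 7 + 4 · 3 = 19
p(3) = ⊕ of these = min[5, 8, 10, 12, 19] = 5.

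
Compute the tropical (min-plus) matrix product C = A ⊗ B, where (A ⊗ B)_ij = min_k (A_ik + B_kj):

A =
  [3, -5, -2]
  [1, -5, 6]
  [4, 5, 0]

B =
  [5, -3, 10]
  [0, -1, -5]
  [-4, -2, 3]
A ⊗ B =
  [-6, -6, -10]
  [-5, -6, -10]
  [-4, -2, 0]

Apply the min-plus product entry-by-entry:
  C[0][0] = min over k of (A[0][0] + B[0][0] = 3 + 5 = 8, A[0][1] + B[1][0] = -5 + 0 = -5, A[0][2] + B[2][0] = -2 + -4 = -6) = -6 (attained at k = 2)
  C[0][1] = min over k of (A[0][0] + B[0][1] = 3 + -3 = 0, A[0][1] + B[1][1] = -5 + -1 = -6, A[0][2] + B[2][1] = -2 + -2 = -4) = -6 (attained at k = 1)
  C[0][2] = min over k of (A[0][0] + B[0][2] = 3 + 10 = 13, A[0][1] + B[1][2] = -5 + -5 = -10, A[0][2] + B[2][2] = -2 + 3 = 1) = -10 (attained at k = 1)
  C[1][0] = min over k of (A[1][0] + B[0][0] = 1 + 5 = 6, A[1][1] + B[1][0] = -5 + 0 = -5, A[1][2] + B[2][0] = 6 + -4 = 2) = -5 (attained at k = 1)
  C[1][1] = min over k of (A[1][0] + B[0][1] = 1 + -3 = -2, A[1][1] + B[1][1] = -5 + -1 = -6, A[1][2] + B[2][1] = 6 + -2 = 4) = -6 (attained at k = 1)
  C[1][2] = min over k of (A[1][0] + B[0][2] = 1 + 10 = 11, A[1][1] + B[1][2] = -5 + -5 = -10, A[1][2] + B[2][2] = 6 + 3 = 9) = -10 (attained at k = 1)
  C[2][0] = min over k of (A[2][0] + B[0][0] = 4 + 5 = 9, A[2][1] + B[1][0] = 5 + 0 = 5, A[2][2] + B[2][0] = 0 + -4 = -4) = -4 (attained at k = 2)
  C[2][1] = min over k of (A[2][0] + B[0][1] = 4 + -3 = 1, A[2][1] + B[1][1] = 5 + -1 = 4, A[2][2] + B[2][1] = 0 + -2 = -2) = -2 (attained at k = 2)
  C[2][2] = min over k of (A[2][0] + B[0][2] = 4 + 10 = 14, A[2][1] + B[1][2] = 5 + -5 = 0, A[2][2] + B[2][2] = 0 + 3 = 3) = 0 (attained at k = 1)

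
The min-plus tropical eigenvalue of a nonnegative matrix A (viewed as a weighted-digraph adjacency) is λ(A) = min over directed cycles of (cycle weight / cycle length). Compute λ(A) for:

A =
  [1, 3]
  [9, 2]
λ(A) = 1

Enumerate directed cycles and compute their means (weight / length). Sample:
  cycle 0 → 0: weight = 1, length = 1, mean = 1/1 ≈ 1.000
  cycle 1 → 1: weight = 2, length = 1, mean = 2/1 ≈ 2.000
  cycle 0 → 1 → 0: weight = 12, length = 2, mean = 12/2 ≈ 6.000
  cycle 1 → 0 → 1: weight = 12, length = 2, mean = 12/2 ≈ 6.000
Minimum mean = 1.000, attained e.g. along the cycle 0 → 0 with weight 1 and length 1. So λ(A) = 1/1 = 1.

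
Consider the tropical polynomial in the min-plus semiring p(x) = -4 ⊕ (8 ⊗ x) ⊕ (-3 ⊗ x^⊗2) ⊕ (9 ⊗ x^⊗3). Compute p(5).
p(5) = -4

A tropical monomial a ⊗ x^⊗i evaluates to a + i · x. Evaluating each term at x = 5:
  Term 0 contributes -4 + 0 · 5 = -4
  Term 1 contributes 8 + 1 · 5 = 13
  Term 2 contributes -3 + 2 · 5 = 7
  Term 3 contributes 9 + 3 · 5 = 24
p(5) = ⊕ of these = min[-4, 13, 7, 24] = -4.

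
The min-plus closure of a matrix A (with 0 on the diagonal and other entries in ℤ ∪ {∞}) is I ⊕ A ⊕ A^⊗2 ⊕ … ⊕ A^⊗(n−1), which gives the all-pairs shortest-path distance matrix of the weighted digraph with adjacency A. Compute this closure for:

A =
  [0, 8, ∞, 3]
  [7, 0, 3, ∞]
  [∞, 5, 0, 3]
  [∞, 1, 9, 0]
Closure =
  [0, 4, 7, 3]
  [7, 0, 3, 6]
  [11, 4, 0, 3]
  [8, 1, 4, 0]

This is the Floyd-Warshall all-pairs shortest-path computation. For each intermediate vertex k = 0, 1, …, 3, update dist[i][j] ← min(dist[i][j], dist[i][k] + dist[k][j]). The final matrix gives, for each (i, j), the minimum total weight of any directed path from i to j (possibly empty when i = j).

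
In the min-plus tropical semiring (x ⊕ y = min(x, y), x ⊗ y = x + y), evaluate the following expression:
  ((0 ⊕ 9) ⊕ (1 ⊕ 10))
((0 ⊕ 9) ⊕ (1 ⊕ 10)) = 0

Expand innermost to outermost. Recall ⊕ takes the minimum of its arguments and ⊗ takes their sum. Working out the expression ((0 ⊕ 9) ⊕ (1 ⊕ 10)) gives 0.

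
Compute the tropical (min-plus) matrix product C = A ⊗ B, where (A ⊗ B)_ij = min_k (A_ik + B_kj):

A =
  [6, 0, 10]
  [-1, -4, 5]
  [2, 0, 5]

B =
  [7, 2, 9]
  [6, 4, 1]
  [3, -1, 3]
A ⊗ B =
  [6, 4, 1]
  [2, 0, -3]
  [6, 4, 1]

Apply the min-plus product entry-by-entry:
  C[0][0] = min over k of (A[0][0] + B[0][0] = 6 + 7 = 13, A[0][1] + B[1][0] = 0 + 6 = 6, A[0][2] + B[2][0] = 10 + 3 = 13) = 6 (attained at k = 1)
  C[0][1] = min over k of (A[0][0] + B[0][1] = 6 + 2 = 8, A[0][1] + B[1][1] = 0 + 4 = 4, A[0][2] + B[2][1] = 10 + -1 = 9) = 4 (attained at k = 1)
  C[0][2] = min over k of (A[0][0] + B[0][2] = 6 + 9 = 15, A[0][1] + B[1][2] = 0 + 1 = 1, A[0][2] + B[2][2] = 10 + 3 = 13) = 1 (attained at k = 1)
  C[1][0] = min over k of (A[1][0] + B[0][0] = -1 + 7 = 6, A[1][1] + B[1][0] = -4 + 6 = 2, A[1][2] + B[2][0] = 5 + 3 = 8) = 2 (attained at k = 1)
  C[1][1] = min over k of (A[1][0] + B[0][1] = -1 + 2 = 1, A[1][1] + B[1][1] = -4 + 4 = 0, A[1][2] + B[2][1] = 5 + -1 = 4) = 0 (attained at k = 1)
  C[1][2] = min over k of (A[1][0] + B[0][2] = -1 + 9 = 8, A[1][1] + B[1][2] = -4 + 1 = -3, A[1][2] + B[2][2] = 5 + 3 = 8) = -3 (attained at k = 1)
  C[2][0] = min over k of (A[2][0] + B[0][0] = 2 + 7 = 9, A[2][1] + B[1][0] = 0 + 6 = 6, A[2][2] + B[2][0] = 5 + 3 = 8) = 6 (attained at k = 1)
  C[2][1] = min over k of (A[2][0] + B[0][1] = 2 + 2 = 4, A[2][1] + B[1][1] = 0 + 4 = 4, A[2][2] + B[2][1] = 5 + -1 = 4) = 4 (attained at k = 0)
  C[2][2] = min over k of (A[2][0] + B[0][2] = 2 + 9 = 11, A[2][1] + B[1][2] = 0 + 1 = 1, A[2][2] + B[2][2] = 5 + 3 = 8) = 1 (attained at k = 1)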